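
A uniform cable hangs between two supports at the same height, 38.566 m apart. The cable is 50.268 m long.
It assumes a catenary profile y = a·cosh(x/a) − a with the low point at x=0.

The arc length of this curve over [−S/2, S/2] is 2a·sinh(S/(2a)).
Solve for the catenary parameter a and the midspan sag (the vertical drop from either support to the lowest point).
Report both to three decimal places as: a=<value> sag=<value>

seed: a₀ = √(S³/(24(L−S))) = √(38.566³/(24·11.702)) = 14.291283
iter 1: u=1.349284  f(a)=+1.113e+00  f'(a)=-1.956e+00  a ← 14.291283 − (+1.113e+00/-1.956e+00) = 14.860131
iter 2: u=1.297633  f(a)=+6.988e-02  f'(a)=-1.717e+00  a ← 14.860131 − (+6.988e-02/-1.717e+00) = 14.900824
iter 3: u=1.294090  f(a)=+3.165e-04  f'(a)=-1.702e+00  a ← 14.900824 − (+3.165e-04/-1.702e+00) = 14.901010
iter 4: u=1.294073  f(a)=+6.558e-09  f'(a)=-1.702e+00  a ← 14.901010 − (+6.558e-09/-1.702e+00) = 14.901010
iter 5: u=1.294073  f(a)=+7.105e-15  f'(a)=-1.702e+00  a ← 14.901010 − (+7.105e-15/-1.702e+00) = 14.901010
converged: |Δa| < 1e-12 after 5 iterations
sag = a·(cosh(S/(2a)) − 1) = 14.901010·(cosh(1.294073) − 1) = 14.318129
T_max/T_min = cosh(S/(2a)) = 1.960883

a=14.901 sag=14.318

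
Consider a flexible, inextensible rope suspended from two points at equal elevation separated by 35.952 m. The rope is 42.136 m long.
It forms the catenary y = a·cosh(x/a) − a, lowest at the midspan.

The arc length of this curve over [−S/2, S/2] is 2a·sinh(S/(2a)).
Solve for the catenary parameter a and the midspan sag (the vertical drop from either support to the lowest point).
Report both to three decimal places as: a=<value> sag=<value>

seed: a₀ = √(S³/(24(L−S))) = √(35.952³/(24·6.184)) = 17.694741
iter 1: u=1.015895  f(a)=+3.271e-01  f'(a)=-7.738e-01  a ← 17.694741 − (+3.271e-01/-7.738e-01) = 18.117406
iter 2: u=0.992195  f(a)=+1.209e-02  f'(a)=-7.176e-01  a ← 18.117406 − (+1.209e-02/-7.176e-01) = 18.134248
iter 3: u=0.991274  f(a)=+1.790e-05  f'(a)=-7.155e-01  a ← 18.134248 − (+1.790e-05/-7.155e-01) = 18.134273
iter 4: u=0.991272  f(a)=+3.942e-11  f'(a)=-7.155e-01  a ← 18.134273 − (+3.942e-11/-7.155e-01) = 18.134273
iter 5: u=0.991272  f(a)=+0.000e+00  f'(a)=-7.155e-01  a ← 18.134273 − (+0.000e+00/-7.155e-01) = 18.134273
converged: |Δa| < 1e-12 after 5 iterations
sag = a·(cosh(S/(2a)) − 1) = 18.134273·(cosh(0.991272) − 1) = 9.663434
T_max/T_min = cosh(S/(2a)) = 1.532882

a=18.134 sag=9.663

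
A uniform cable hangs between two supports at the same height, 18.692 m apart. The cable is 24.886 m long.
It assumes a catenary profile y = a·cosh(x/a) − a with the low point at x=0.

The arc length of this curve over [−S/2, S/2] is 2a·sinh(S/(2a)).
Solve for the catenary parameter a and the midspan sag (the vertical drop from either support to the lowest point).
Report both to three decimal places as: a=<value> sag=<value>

seed: a₀ = √(S³/(24(L−S))) = √(18.692³/(24·6.194)) = 6.628152
iter 1: u=1.410046  f(a)=+6.457e-01  f'(a)=-2.268e+00  a ← 6.628152 − (+6.457e-01/-2.268e+00) = 6.912865
iter 2: u=1.351972  f(a)=+4.394e-02  f'(a)=-1.969e+00  a ← 6.912865 − (+4.394e-02/-1.969e+00) = 6.935180
iter 3: u=1.347622  f(a)=+2.363e-04  f'(a)=-1.948e+00  a ← 6.935180 − (+2.363e-04/-1.948e+00) = 6.935302
iter 4: u=1.347598  f(a)=+6.913e-09  f'(a)=-1.948e+00  a ← 6.935302 − (+6.913e-09/-1.948e+00) = 6.935302
iter 5: u=1.347598  f(a)=+0.000e+00  f'(a)=-1.948e+00  a ← 6.935302 − (+0.000e+00/-1.948e+00) = 6.935302
converged: |Δa| < 1e-12 after 5 iterations
sag = a·(cosh(S/(2a)) − 1) = 6.935302·(cosh(1.347598) − 1) = 7.309931
T_max/T_min = cosh(S/(2a)) = 2.054018

a=6.935 sag=7.310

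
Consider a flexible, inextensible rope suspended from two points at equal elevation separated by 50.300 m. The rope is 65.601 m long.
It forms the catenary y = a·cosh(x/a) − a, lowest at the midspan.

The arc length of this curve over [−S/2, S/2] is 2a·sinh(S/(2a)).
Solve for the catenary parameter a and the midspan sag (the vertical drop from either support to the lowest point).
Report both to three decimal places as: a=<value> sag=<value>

a=19.412 sag=18.702

seed: a₀ = √(S³/(24(L−S))) = √(50.300³/(24·15.301)) = 18.616003
iter 1: u=1.350988  f(a)=+1.459e+00  f'(a)=-1.964e+00  a ← 18.616003 − (+1.459e+00/-1.964e+00) = 19.358622
iter 2: u=1.299163  f(a)=+9.182e-02  f'(a)=-1.724e+00  a ← 19.358622 − (+9.182e-02/-1.724e+00) = 19.411884
iter 3: u=1.295598  f(a)=+4.179e-04  f'(a)=-1.708e+00  a ← 19.411884 − (+4.179e-04/-1.708e+00) = 19.412128
iter 4: u=1.295582  f(a)=+8.746e-09  f'(a)=-1.708e+00  a ← 19.412128 − (+8.746e-09/-1.708e+00) = 19.412128
iter 5: u=1.295582  f(a)=+0.000e+00  f'(a)=-1.708e+00  a ← 19.412128 − (+0.000e+00/-1.708e+00) = 19.412128
converged: |Δa| < 1e-12 after 5 iterations
sag = a·(cosh(S/(2a)) − 1) = 19.412128·(cosh(1.295582) − 1) = 18.702220
T_max/T_min = cosh(S/(2a)) = 1.963430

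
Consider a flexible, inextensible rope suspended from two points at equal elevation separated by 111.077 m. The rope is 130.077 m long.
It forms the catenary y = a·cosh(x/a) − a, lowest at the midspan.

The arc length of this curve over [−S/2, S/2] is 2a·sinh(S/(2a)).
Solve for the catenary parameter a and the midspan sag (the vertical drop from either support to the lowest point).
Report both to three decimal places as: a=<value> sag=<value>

a=56.176 sag=29.764

seed: a₀ = √(S³/(24(L−S))) = √(111.077³/(24·19.000)) = 54.821863
iter 1: u=1.013072  f(a)=+9.992e-01  f'(a)=-7.670e-01  a ← 54.821863 − (+9.992e-01/-7.670e-01) = 56.124641
iter 2: u=0.989556  f(a)=+3.673e-02  f'(a)=-7.115e-01  a ← 56.124641 − (+3.673e-02/-7.115e-01) = 56.176258
iter 3: u=0.988647  f(a)=+5.381e-05  f'(a)=-7.094e-01  a ← 56.176258 − (+5.381e-05/-7.094e-01) = 56.176333
iter 4: u=0.988646  f(a)=+1.159e-10  f'(a)=-7.094e-01  a ← 56.176333 − (+1.159e-10/-7.094e-01) = 56.176333
iter 5: u=0.988646  f(a)=+0.000e+00  f'(a)=-7.094e-01  a ← 56.176333 − (+0.000e+00/-7.094e-01) = 56.176333
converged: |Δa| < 1e-12 after 5 iterations
sag = a·(cosh(S/(2a)) − 1) = 56.176333·(cosh(0.988646) − 1) = 29.764268
T_max/T_min = cosh(S/(2a)) = 1.529836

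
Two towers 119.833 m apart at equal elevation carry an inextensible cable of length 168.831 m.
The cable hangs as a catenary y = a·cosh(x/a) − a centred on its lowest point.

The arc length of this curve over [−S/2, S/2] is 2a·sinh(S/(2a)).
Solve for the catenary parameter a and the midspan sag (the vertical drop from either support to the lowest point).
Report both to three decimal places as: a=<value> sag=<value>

a=40.409 sag=53.180

seed: a₀ = √(S³/(24(L−S))) = √(119.833³/(24·48.998)) = 38.253383
iter 1: u=1.566306  f(a)=+6.374e+00  f'(a)=-3.248e+00  a ← 38.253383 − (+6.374e+00/-3.248e+00) = 40.215798
iter 2: u=1.489875  f(a)=+5.233e-01  f'(a)=-2.735e+00  a ← 40.215798 − (+5.233e-01/-2.735e+00) = 40.407164
iter 3: u=1.482819  f(a)=+4.225e-03  f'(a)=-2.691e+00  a ← 40.407164 − (+4.225e-03/-2.691e+00) = 40.408734
iter 4: u=1.482761  f(a)=+2.803e-07  f'(a)=-2.690e+00  a ← 40.408734 − (+2.803e-07/-2.690e+00) = 40.408734
iter 5: u=1.482761  f(a)=+0.000e+00  f'(a)=-2.690e+00  a ← 40.408734 − (+0.000e+00/-2.690e+00) = 40.408734
converged: |Δa| < 1e-12 after 5 iterations
sag = a·(cosh(S/(2a)) − 1) = 40.408734·(cosh(1.482761) − 1) = 53.179953
T_max/T_min = cosh(S/(2a)) = 2.316051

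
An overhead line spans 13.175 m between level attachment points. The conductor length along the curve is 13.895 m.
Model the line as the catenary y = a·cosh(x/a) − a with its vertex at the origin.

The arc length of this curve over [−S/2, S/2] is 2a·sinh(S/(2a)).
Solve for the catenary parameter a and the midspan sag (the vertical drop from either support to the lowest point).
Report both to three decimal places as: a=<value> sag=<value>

seed: a₀ = √(S³/(24(L−S))) = √(13.175³/(24·0.720)) = 11.504138
iter 1: u=0.572620  f(a)=+1.190e-02  f'(a)=-1.293e-01  a ← 11.504138 − (+1.190e-02/-1.293e-01) = 11.596129
iter 2: u=0.568078  f(a)=+1.442e-04  f'(a)=-1.262e-01  a ← 11.596129 − (+1.442e-04/-1.262e-01) = 11.597271
iter 3: u=0.568022  f(a)=+2.177e-08  f'(a)=-1.262e-01  a ← 11.597271 − (+2.177e-08/-1.262e-01) = 11.597271
iter 4: u=0.568022  f(a)=-1.776e-15  f'(a)=-1.262e-01  a ← 11.597271 − (-1.776e-15/-1.262e-01) = 11.597271
converged: |Δa| < 1e-12 after 4 iterations
sag = a·(cosh(S/(2a)) − 1) = 11.597271·(cosh(0.568022) − 1) = 1.921769
T_max/T_min = cosh(S/(2a)) = 1.165709

a=11.597 sag=1.922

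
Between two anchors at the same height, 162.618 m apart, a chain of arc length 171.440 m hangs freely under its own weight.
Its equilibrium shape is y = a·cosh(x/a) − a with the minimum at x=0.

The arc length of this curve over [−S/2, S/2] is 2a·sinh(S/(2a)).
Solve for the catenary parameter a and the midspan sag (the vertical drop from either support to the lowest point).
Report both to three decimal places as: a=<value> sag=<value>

a=143.661 sag=23.630

seed: a₀ = √(S³/(24(L−S))) = √(162.618³/(24·8.822)) = 142.516050
iter 1: u=0.570525  f(a)=+1.447e-01  f'(a)=-1.279e-01  a ← 142.516050 − (+1.447e-01/-1.279e-01) = 143.647538
iter 2: u=0.566031  f(a)=+1.741e-03  f'(a)=-1.248e-01  a ← 143.647538 − (+1.741e-03/-1.248e-01) = 143.661489
iter 3: u=0.565976  f(a)=+2.590e-07  f'(a)=-1.248e-01  a ← 143.661489 − (+2.590e-07/-1.248e-01) = 143.661491
iter 4: u=0.565976  f(a)=-2.842e-14  f'(a)=-1.248e-01  a ← 143.661491 − (-2.842e-14/-1.248e-01) = 143.661491
converged: |Δa| < 1e-12 after 4 iterations
sag = a·(cosh(S/(2a)) − 1) = 143.661491·(cosh(0.565976) − 1) = 23.630297
T_max/T_min = cosh(S/(2a)) = 1.164486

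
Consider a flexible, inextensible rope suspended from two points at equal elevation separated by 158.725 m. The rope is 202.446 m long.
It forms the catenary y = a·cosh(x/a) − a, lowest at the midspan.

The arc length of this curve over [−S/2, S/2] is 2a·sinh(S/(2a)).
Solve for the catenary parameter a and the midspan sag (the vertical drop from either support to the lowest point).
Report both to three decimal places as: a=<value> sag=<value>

seed: a₀ = √(S³/(24(L−S))) = √(158.725³/(24·43.721)) = 61.732994
iter 1: u=1.285577  f(a)=+3.758e+00  f'(a)=-1.665e+00  a ← 61.732994 − (+3.758e+00/-1.665e+00) = 63.990549
iter 2: u=1.240222  f(a)=+2.160e-01  f'(a)=-1.478e+00  a ← 63.990549 − (+2.160e-01/-1.478e+00) = 64.136651
iter 3: u=1.237397  f(a)=+8.097e-04  f'(a)=-1.467e+00  a ← 64.136651 − (+8.097e-04/-1.467e+00) = 64.137203
iter 4: u=1.237386  f(a)=+1.147e-08  f'(a)=-1.467e+00  a ← 64.137203 − (+1.147e-08/-1.467e+00) = 64.137203
iter 5: u=1.237386  f(a)=+0.000e+00  f'(a)=-1.467e+00  a ← 64.137203 − (+0.000e+00/-1.467e+00) = 64.137203
converged: |Δa| < 1e-12 after 5 iterations
sag = a·(cosh(S/(2a)) − 1) = 64.137203·(cosh(1.237386) − 1) = 55.694665
T_max/T_min = cosh(S/(2a)) = 1.868368

a=64.137 sag=55.695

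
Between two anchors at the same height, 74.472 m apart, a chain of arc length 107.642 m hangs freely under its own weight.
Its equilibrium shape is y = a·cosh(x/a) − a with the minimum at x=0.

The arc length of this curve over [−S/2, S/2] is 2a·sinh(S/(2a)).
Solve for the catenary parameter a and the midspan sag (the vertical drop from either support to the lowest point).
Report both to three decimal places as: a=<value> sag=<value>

seed: a₀ = √(S³/(24(L−S))) = √(74.472³/(24·33.170)) = 22.777768
iter 1: u=1.634752  f(a)=+4.725e+00  f'(a)=-3.769e+00  a ← 22.777768 − (+4.725e+00/-3.769e+00) = 24.031432
iter 2: u=1.549471  f(a)=+4.181e-01  f'(a)=-3.129e+00  a ← 24.031432 − (+4.181e-01/-3.129e+00) = 24.165072
iter 3: u=1.540902  f(a)=+3.977e-03  f'(a)=-3.070e+00  a ← 24.165072 − (+3.977e-03/-3.070e+00) = 24.166368
iter 4: u=1.540819  f(a)=+3.673e-07  f'(a)=-3.069e+00  a ← 24.166368 − (+3.673e-07/-3.069e+00) = 24.166368
iter 5: u=1.540819  f(a)=+1.421e-14  f'(a)=-3.069e+00  a ← 24.166368 − (+1.421e-14/-3.069e+00) = 24.166368
converged: |Δa| < 1e-12 after 5 iterations
sag = a·(cosh(S/(2a)) − 1) = 24.166368·(cosh(1.540819) − 1) = 34.831203
T_max/T_min = cosh(S/(2a)) = 2.441309

a=24.166 sag=34.831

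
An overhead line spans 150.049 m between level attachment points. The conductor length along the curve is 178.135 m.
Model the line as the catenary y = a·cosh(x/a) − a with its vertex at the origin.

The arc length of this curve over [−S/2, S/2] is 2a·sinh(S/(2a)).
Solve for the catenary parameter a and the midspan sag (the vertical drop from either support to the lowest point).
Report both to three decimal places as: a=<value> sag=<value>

a=72.702 sag=42.270

seed: a₀ = √(S³/(24(L−S))) = √(150.049³/(24·28.086)) = 70.794430
iter 1: u=1.059751  f(a)=+1.620e+00  f'(a)=-8.862e-01  a ← 70.794430 − (+1.620e+00/-8.862e-01) = 72.622399
iter 2: u=1.033077  f(a)=+6.486e-02  f'(a)=-8.165e-01  a ← 72.622399 − (+6.486e-02/-8.165e-01) = 72.701839
iter 3: u=1.031948  f(a)=+1.136e-04  f'(a)=-8.137e-01  a ← 72.701839 − (+1.136e-04/-8.137e-01) = 72.701979
iter 4: u=1.031946  f(a)=+3.498e-10  f'(a)=-8.137e-01  a ← 72.701979 − (+3.498e-10/-8.137e-01) = 72.701979
iter 5: u=1.031946  f(a)=+2.842e-14  f'(a)=-8.137e-01  a ← 72.701979 − (+2.842e-14/-8.137e-01) = 72.701979
converged: |Δa| < 1e-12 after 5 iterations
sag = a·(cosh(S/(2a)) − 1) = 72.701979·(cosh(1.031946) − 1) = 42.270180
T_max/T_min = cosh(S/(2a)) = 1.581417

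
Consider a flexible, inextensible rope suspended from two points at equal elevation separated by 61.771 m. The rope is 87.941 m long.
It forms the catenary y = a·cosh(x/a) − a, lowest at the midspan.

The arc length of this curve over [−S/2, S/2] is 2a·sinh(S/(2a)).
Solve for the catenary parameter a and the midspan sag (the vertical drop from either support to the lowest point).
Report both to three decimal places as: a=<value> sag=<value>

seed: a₀ = √(S³/(24(L−S))) = √(61.771³/(24·26.170)) = 19.371777
iter 1: u=1.594356  f(a)=+3.535e+00  f'(a)=-3.454e+00  a ← 19.371777 − (+3.535e+00/-3.454e+00) = 20.395142
iter 2: u=1.514356  f(a)=+2.994e-01  f'(a)=-2.892e+00  a ← 20.395142 − (+2.994e-01/-2.892e+00) = 20.498692
iter 3: u=1.506706  f(a)=+2.588e-03  f'(a)=-2.842e+00  a ← 20.498692 − (+2.588e-03/-2.842e+00) = 20.499603
iter 4: u=1.506639  f(a)=+1.970e-07  f'(a)=-2.841e+00  a ← 20.499603 − (+1.970e-07/-2.841e+00) = 20.499603
iter 5: u=1.506639  f(a)=+1.421e-14  f'(a)=-2.841e+00  a ← 20.499603 − (+1.421e-14/-2.841e+00) = 20.499603
converged: |Δa| < 1e-12 after 5 iterations
sag = a·(cosh(S/(2a)) − 1) = 20.499603·(cosh(1.506639) − 1) = 28.014710
T_max/T_min = cosh(S/(2a)) = 2.366598

a=20.500 sag=28.015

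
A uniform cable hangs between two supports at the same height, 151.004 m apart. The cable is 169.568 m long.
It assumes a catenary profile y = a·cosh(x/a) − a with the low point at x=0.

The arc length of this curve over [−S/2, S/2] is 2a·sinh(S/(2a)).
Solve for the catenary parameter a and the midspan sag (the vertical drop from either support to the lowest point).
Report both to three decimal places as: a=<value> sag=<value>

a=89.488 sag=33.786

seed: a₀ = √(S³/(24(L−S))) = √(151.004³/(24·18.564)) = 87.910607
iter 1: u=0.858850  f(a)=+6.968e-01  f'(a)=-4.543e-01  a ← 87.910607 − (+6.968e-01/-4.543e-01) = 89.444340
iter 2: u=0.844123  f(a)=+1.865e-02  f'(a)=-4.303e-01  a ← 89.444340 − (+1.865e-02/-4.303e-01) = 89.487691
iter 3: u=0.843714  f(a)=+1.418e-05  f'(a)=-4.296e-01  a ← 89.487691 − (+1.418e-05/-4.296e-01) = 89.487724
iter 4: u=0.843713  f(a)=+8.214e-12  f'(a)=-4.296e-01  a ← 89.487724 − (+8.214e-12/-4.296e-01) = 89.487724
converged: |Δa| < 1e-12 after 4 iterations
sag = a·(cosh(S/(2a)) − 1) = 89.487724·(cosh(0.843713) − 1) = 33.785872
T_max/T_min = cosh(S/(2a)) = 1.377548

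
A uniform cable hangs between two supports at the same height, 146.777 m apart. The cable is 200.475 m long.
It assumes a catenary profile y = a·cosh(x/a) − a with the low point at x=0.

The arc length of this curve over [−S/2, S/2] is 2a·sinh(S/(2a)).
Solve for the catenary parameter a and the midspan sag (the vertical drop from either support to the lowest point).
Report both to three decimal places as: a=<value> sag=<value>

seed: a₀ = √(S³/(24(L−S))) = √(146.777³/(24·53.698)) = 49.533878
iter 1: u=1.481582  f(a)=+6.211e+00  f'(a)=-2.683e+00  a ← 49.533878 − (+6.211e+00/-2.683e+00) = 51.848962
iter 2: u=1.415429  f(a)=+4.620e-01  f'(a)=-2.297e+00  a ← 51.848962 − (+4.620e-01/-2.297e+00) = 52.050058
iter 3: u=1.409960  f(a)=+3.010e-03  f'(a)=-2.268e+00  a ← 52.050058 − (+3.010e-03/-2.268e+00) = 52.051385
iter 4: u=1.409924  f(a)=+1.296e-07  f'(a)=-2.267e+00  a ← 52.051385 − (+1.296e-07/-2.267e+00) = 52.051385
iter 5: u=1.409924  f(a)=-5.684e-14  f'(a)=-2.267e+00  a ← 52.051385 − (-5.684e-14/-2.267e+00) = 52.051385
converged: |Δa| < 1e-12 after 5 iterations
sag = a·(cosh(S/(2a)) − 1) = 52.051385·(cosh(1.409924) − 1) = 60.895076
T_max/T_min = cosh(S/(2a)) = 2.169903

a=52.051 sag=60.895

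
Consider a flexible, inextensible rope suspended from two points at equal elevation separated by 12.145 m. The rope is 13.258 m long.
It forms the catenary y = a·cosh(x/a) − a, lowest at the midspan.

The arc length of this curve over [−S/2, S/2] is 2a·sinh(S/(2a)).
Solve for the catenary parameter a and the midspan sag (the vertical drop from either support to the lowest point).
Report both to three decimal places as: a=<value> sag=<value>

seed: a₀ = √(S³/(24(L−S))) = √(12.145³/(24·1.113)) = 8.189230
iter 1: u=0.741523  f(a)=+3.100e-02  f'(a)=-2.871e-01  a ← 8.189230 − (+3.100e-02/-2.871e-01) = 8.297231
iter 2: u=0.731871  f(a)=+6.240e-04  f'(a)=-2.756e-01  a ← 8.297231 − (+6.240e-04/-2.756e-01) = 8.299495
iter 3: u=0.731671  f(a)=+2.643e-07  f'(a)=-2.754e-01  a ← 8.299495 − (+2.643e-07/-2.754e-01) = 8.299496
iter 4: u=0.731671  f(a)=+4.441e-14  f'(a)=-2.754e-01  a ← 8.299496 − (+4.441e-14/-2.754e-01) = 8.299496
converged: |Δa| < 1e-12 after 4 iterations
sag = a·(cosh(S/(2a)) − 1) = 8.299496·(cosh(0.731671) − 1) = 2.322428
T_max/T_min = cosh(S/(2a)) = 1.279828

a=8.299 sag=2.322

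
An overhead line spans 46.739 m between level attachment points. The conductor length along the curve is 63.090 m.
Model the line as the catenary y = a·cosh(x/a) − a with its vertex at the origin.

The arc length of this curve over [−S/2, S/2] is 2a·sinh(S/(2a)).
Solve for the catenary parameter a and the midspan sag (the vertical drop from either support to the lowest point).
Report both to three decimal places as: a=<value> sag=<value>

seed: a₀ = √(S³/(24(L−S))) = √(46.739³/(24·16.351)) = 16.130259
iter 1: u=1.448799  f(a)=+1.804e+00  f'(a)=-2.486e+00  a ← 16.130259 − (+1.804e+00/-2.486e+00) = 16.856043
iter 2: u=1.386417  f(a)=+1.289e-01  f'(a)=-2.142e+00  a ← 16.856043 − (+1.289e-01/-2.142e+00) = 16.916223
iter 3: u=1.381485  f(a)=+7.703e-04  f'(a)=-2.117e+00  a ← 16.916223 − (+7.703e-04/-2.117e+00) = 16.916586
iter 4: u=1.381455  f(a)=+2.785e-08  f'(a)=-2.117e+00  a ← 16.916586 − (+2.785e-08/-2.117e+00) = 16.916586
iter 5: u=1.381455  f(a)=+7.105e-15  f'(a)=-2.117e+00  a ← 16.916586 − (+7.105e-15/-2.117e+00) = 16.916586
converged: |Δa| < 1e-12 after 5 iterations
sag = a·(cosh(S/(2a)) − 1) = 16.916586·(cosh(1.381455) − 1) = 18.878077
T_max/T_min = cosh(S/(2a)) = 2.115951

a=16.917 sag=18.878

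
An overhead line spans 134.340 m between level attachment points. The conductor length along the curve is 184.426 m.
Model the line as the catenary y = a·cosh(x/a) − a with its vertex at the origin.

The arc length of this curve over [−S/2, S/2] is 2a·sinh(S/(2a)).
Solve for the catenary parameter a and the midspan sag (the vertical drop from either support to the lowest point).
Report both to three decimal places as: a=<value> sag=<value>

a=47.233 sag=56.373

seed: a₀ = √(S³/(24(L−S))) = √(134.340³/(24·50.086)) = 44.910121
iter 1: u=1.495654  f(a)=+5.910e+00  f'(a)=-2.771e+00  a ← 44.910121 − (+5.910e+00/-2.771e+00) = 47.042880
iter 2: u=1.427846  f(a)=+4.471e-01  f'(a)=-2.366e+00  a ← 47.042880 − (+4.471e-01/-2.366e+00) = 47.231815
iter 3: u=1.422135  f(a)=+3.021e-03  f'(a)=-2.334e+00  a ← 47.231815 − (+3.021e-03/-2.334e+00) = 47.233109
iter 4: u=1.422096  f(a)=+1.400e-07  f'(a)=-2.334e+00  a ← 47.233109 − (+1.400e-07/-2.334e+00) = 47.233109
iter 5: u=1.422096  f(a)=-2.842e-14  f'(a)=-2.334e+00  a ← 47.233109 − (-2.842e-14/-2.334e+00) = 47.233109
converged: |Δa| < 1e-12 after 5 iterations
sag = a·(cosh(S/(2a)) − 1) = 47.233109·(cosh(1.422096) − 1) = 56.372894
T_max/T_min = cosh(S/(2a)) = 2.193504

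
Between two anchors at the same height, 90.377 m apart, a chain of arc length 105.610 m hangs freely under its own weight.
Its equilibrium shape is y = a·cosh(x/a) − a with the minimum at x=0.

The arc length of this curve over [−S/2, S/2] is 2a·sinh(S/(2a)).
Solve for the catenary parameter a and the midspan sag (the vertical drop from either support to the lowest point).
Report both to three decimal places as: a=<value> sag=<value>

a=46.030 sag=24.021

seed: a₀ = √(S³/(24(L−S))) = √(90.377³/(24·15.233)) = 44.935393
iter 1: u=1.005633  f(a)=+7.891e-01  f'(a)=-7.491e-01  a ← 44.935393 − (+7.891e-01/-7.491e-01) = 45.988764
iter 2: u=0.982599  f(a)=+2.860e-02  f'(a)=-6.957e-01  a ← 45.988764 − (+2.860e-02/-6.957e-01) = 46.029872
iter 3: u=0.981721  f(a)=+4.070e-05  f'(a)=-6.937e-01  a ← 46.029872 − (+4.070e-05/-6.937e-01) = 46.029931
iter 4: u=0.981720  f(a)=+8.268e-11  f'(a)=-6.937e-01  a ← 46.029931 − (+8.268e-11/-6.937e-01) = 46.029931
iter 5: u=0.981720  f(a)=+1.421e-14  f'(a)=-6.937e-01  a ← 46.029931 − (+1.421e-14/-6.937e-01) = 46.029931
converged: |Δa| < 1e-12 after 5 iterations
sag = a·(cosh(S/(2a)) − 1) = 46.029931·(cosh(0.981720) − 1) = 24.020926
T_max/T_min = cosh(S/(2a)) = 1.521854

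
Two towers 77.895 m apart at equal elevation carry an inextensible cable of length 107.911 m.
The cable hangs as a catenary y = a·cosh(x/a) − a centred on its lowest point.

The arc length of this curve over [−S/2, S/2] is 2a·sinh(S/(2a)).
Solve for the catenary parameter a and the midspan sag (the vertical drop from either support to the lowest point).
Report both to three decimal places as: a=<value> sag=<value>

a=26.980 sag=33.345

seed: a₀ = √(S³/(24(L−S))) = √(77.895³/(24·30.016)) = 25.614291
iter 1: u=1.520538  f(a)=+3.667e+00  f'(a)=-2.932e+00  a ← 25.614291 − (+3.667e+00/-2.932e+00) = 26.864919
iter 2: u=1.449753  f(a)=+2.857e-01  f'(a)=-2.492e+00  a ← 26.864919 − (+2.857e-01/-2.492e+00) = 26.979576
iter 3: u=1.443592  f(a)=+2.058e-03  f'(a)=-2.456e+00  a ← 26.979576 − (+2.058e-03/-2.456e+00) = 26.980414
iter 4: u=1.443547  f(a)=+1.084e-07  f'(a)=-2.456e+00  a ← 26.980414 − (+1.084e-07/-2.456e+00) = 26.980414
iter 5: u=1.443547  f(a)=-1.421e-14  f'(a)=-2.456e+00  a ← 26.980414 − (-1.421e-14/-2.456e+00) = 26.980414
converged: |Δa| < 1e-12 after 5 iterations
sag = a·(cosh(S/(2a)) − 1) = 26.980414·(cosh(1.443547) − 1) = 33.344860
T_max/T_min = cosh(S/(2a)) = 2.235891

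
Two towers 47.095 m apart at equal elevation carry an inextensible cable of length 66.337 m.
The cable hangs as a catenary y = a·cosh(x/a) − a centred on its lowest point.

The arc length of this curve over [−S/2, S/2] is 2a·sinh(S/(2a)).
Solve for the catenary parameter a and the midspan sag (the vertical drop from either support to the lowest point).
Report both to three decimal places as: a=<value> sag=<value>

a=15.886 sag=20.890

seed: a₀ = √(S³/(24(L−S))) = √(47.095³/(24·19.242)) = 15.039433
iter 1: u=1.565717  f(a)=+2.501e+00  f'(a)=-3.244e+00  a ← 15.039433 − (+2.501e+00/-3.244e+00) = 15.810482
iter 2: u=1.489360  f(a)=+2.052e-01  f'(a)=-2.731e+00  a ← 15.810482 − (+2.052e-01/-2.731e+00) = 15.885612
iter 3: u=1.482316  f(a)=+1.654e-03  f'(a)=-2.687e+00  a ← 15.885612 − (+1.654e-03/-2.687e+00) = 15.886228
iter 4: u=1.482259  f(a)=+1.094e-07  f'(a)=-2.687e+00  a ← 15.886228 − (+1.094e-07/-2.687e+00) = 15.886228
iter 5: u=1.482259  f(a)=+0.000e+00  f'(a)=-2.687e+00  a ← 15.886228 − (+0.000e+00/-2.687e+00) = 15.886228
converged: |Δa| < 1e-12 after 5 iterations
sag = a·(cosh(S/(2a)) − 1) = 15.886228·(cosh(1.482259) − 1) = 20.890417
T_max/T_min = cosh(S/(2a)) = 2.315002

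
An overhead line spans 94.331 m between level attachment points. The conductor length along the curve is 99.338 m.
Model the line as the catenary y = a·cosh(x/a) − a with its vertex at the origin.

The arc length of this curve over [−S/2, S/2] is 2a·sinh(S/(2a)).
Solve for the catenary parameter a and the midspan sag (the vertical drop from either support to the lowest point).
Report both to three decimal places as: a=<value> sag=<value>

a=84.234 sag=13.553

seed: a₀ = √(S³/(24(L−S))) = √(94.331³/(24·5.007)) = 83.577089
iter 1: u=0.564335  f(a)=+8.034e-02  f'(a)=-1.237e-01  a ← 83.577089 − (+8.034e-02/-1.237e-01) = 84.226662
iter 2: u=0.559983  f(a)=+9.462e-04  f'(a)=-1.208e-01  a ← 84.226662 − (+9.462e-04/-1.208e-01) = 84.234497
iter 3: u=0.559931  f(a)=+1.347e-07  f'(a)=-1.207e-01  a ← 84.234497 − (+1.347e-07/-1.207e-01) = 84.234498
iter 4: u=0.559931  f(a)=+1.421e-14  f'(a)=-1.207e-01  a ← 84.234498 − (+1.421e-14/-1.207e-01) = 84.234498
converged: |Δa| < 1e-12 after 4 iterations
sag = a·(cosh(S/(2a)) − 1) = 84.234498·(cosh(0.559931) − 1) = 13.553335
T_max/T_min = cosh(S/(2a)) = 1.160900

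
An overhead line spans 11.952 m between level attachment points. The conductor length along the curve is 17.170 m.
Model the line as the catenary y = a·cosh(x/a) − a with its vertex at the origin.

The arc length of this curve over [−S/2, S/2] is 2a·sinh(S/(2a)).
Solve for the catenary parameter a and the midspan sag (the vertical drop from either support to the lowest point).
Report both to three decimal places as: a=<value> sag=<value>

seed: a₀ = √(S³/(24(L−S))) = √(11.952³/(24·5.218)) = 3.692353
iter 1: u=1.618480  f(a)=+7.276e-01  f'(a)=-3.639e+00  a ← 3.692353 − (+7.276e-01/-3.639e+00) = 3.892282
iter 2: u=1.535346  f(a)=+6.328e-02  f'(a)=-3.032e+00  a ← 3.892282 − (+6.328e-02/-3.032e+00) = 3.913154
iter 3: u=1.527157  f(a)=+5.793e-04  f'(a)=-2.976e+00  a ← 3.913154 − (+5.793e-04/-2.976e+00) = 3.913349
iter 4: u=1.527081  f(a)=+4.952e-08  f'(a)=-2.976e+00  a ← 3.913349 − (+4.952e-08/-2.976e+00) = 3.913349
iter 5: u=1.527081  f(a)=+0.000e+00  f'(a)=-2.976e+00  a ← 3.913349 − (+0.000e+00/-2.976e+00) = 3.913349
converged: |Δa| < 1e-12 after 5 iterations
sag = a·(cosh(S/(2a)) − 1) = 3.913349·(cosh(1.527081) − 1) = 5.521508
T_max/T_min = cosh(S/(2a)) = 2.410942

a=3.913 sag=5.522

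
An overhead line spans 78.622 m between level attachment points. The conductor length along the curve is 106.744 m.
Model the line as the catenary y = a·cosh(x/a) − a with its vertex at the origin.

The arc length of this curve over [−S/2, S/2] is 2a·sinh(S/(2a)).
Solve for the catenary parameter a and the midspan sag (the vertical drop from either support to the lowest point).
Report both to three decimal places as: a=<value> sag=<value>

seed: a₀ = √(S³/(24(L−S))) = √(78.622³/(24·28.122)) = 26.834123
iter 1: u=1.464963  f(a)=+3.177e+00  f'(a)=-2.582e+00  a ← 26.834123 − (+3.177e+00/-2.582e+00) = 28.064532
iter 2: u=1.400736  f(a)=+2.315e-01  f'(a)=-2.218e+00  a ← 28.064532 − (+2.315e-01/-2.218e+00) = 28.168933
iter 3: u=1.395545  f(a)=+1.444e-03  f'(a)=-2.190e+00  a ← 28.168933 − (+1.444e-03/-2.190e+00) = 28.169592
iter 4: u=1.395512  f(a)=+5.695e-08  f'(a)=-2.190e+00  a ← 28.169592 − (+5.695e-08/-2.190e+00) = 28.169592
iter 5: u=1.395512  f(a)=+0.000e+00  f'(a)=-2.190e+00  a ← 28.169592 − (+0.000e+00/-2.190e+00) = 28.169592
converged: |Δa| < 1e-12 after 5 iterations
sag = a·(cosh(S/(2a)) − 1) = 28.169592·(cosh(1.395512) − 1) = 32.180191
T_max/T_min = cosh(S/(2a)) = 2.142373

a=28.170 sag=32.180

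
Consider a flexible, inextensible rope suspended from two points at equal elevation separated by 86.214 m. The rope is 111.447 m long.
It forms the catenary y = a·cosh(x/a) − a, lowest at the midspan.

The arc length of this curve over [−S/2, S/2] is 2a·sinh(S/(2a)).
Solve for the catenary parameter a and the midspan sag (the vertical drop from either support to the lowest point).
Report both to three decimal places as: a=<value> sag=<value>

seed: a₀ = √(S³/(24(L−S))) = √(86.214³/(24·25.233)) = 32.529443
iter 1: u=1.325169  f(a)=+2.310e+00  f'(a)=-1.841e+00  a ← 32.529443 − (+2.310e+00/-1.841e+00) = 33.784126
iter 2: u=1.275954  f(a)=+1.404e-01  f'(a)=-1.624e+00  a ← 33.784126 − (+1.404e-01/-1.624e+00) = 33.870588
iter 3: u=1.272697  f(a)=+5.927e-04  f'(a)=-1.610e+00  a ← 33.870588 − (+5.927e-04/-1.610e+00) = 33.870956
iter 4: u=1.272683  f(a)=+1.066e-08  f'(a)=-1.610e+00  a ← 33.870956 − (+1.066e-08/-1.610e+00) = 33.870956
iter 5: u=1.272683  f(a)=+2.842e-14  f'(a)=-1.610e+00  a ← 33.870956 − (+2.842e-14/-1.610e+00) = 33.870956
converged: |Δa| < 1e-12 after 5 iterations
sag = a·(cosh(S/(2a)) − 1) = 33.870956·(cosh(1.272683) − 1) = 31.339090
T_max/T_min = cosh(S/(2a)) = 1.925250

a=33.871 sag=31.339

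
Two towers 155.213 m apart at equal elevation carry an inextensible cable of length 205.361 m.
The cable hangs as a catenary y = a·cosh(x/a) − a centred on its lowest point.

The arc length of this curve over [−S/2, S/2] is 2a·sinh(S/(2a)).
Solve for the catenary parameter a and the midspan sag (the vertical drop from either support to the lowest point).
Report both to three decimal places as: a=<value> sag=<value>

seed: a₀ = √(S³/(24(L−S))) = √(155.213³/(24·50.148)) = 55.739069
iter 1: u=1.392318  f(a)=+5.091e+00  f'(a)=-2.173e+00  a ← 55.739069 − (+5.091e+00/-2.173e+00) = 58.081754
iter 2: u=1.336160  f(a)=+3.386e-01  f'(a)=-1.893e+00  a ← 58.081754 − (+3.386e-01/-1.893e+00) = 58.260610
iter 3: u=1.332058  f(a)=+1.733e-03  f'(a)=-1.874e+00  a ← 58.260610 − (+1.733e-03/-1.874e+00) = 58.261535
iter 4: u=1.332037  f(a)=+4.593e-08  f'(a)=-1.874e+00  a ← 58.261535 − (+4.593e-08/-1.874e+00) = 58.261535
iter 5: u=1.332037  f(a)=+2.842e-14  f'(a)=-1.874e+00  a ← 58.261535 − (+2.842e-14/-1.874e+00) = 58.261535
converged: |Δa| < 1e-12 after 5 iterations
sag = a·(cosh(S/(2a)) − 1) = 58.261535·(cosh(1.332037) − 1) = 59.796466
T_max/T_min = cosh(S/(2a)) = 2.026346

a=58.262 sag=59.796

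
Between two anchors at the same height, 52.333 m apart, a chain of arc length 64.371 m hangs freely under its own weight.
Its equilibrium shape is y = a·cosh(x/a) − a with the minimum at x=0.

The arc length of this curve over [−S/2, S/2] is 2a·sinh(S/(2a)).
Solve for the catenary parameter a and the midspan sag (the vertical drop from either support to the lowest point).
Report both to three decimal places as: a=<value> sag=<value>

seed: a₀ = √(S³/(24(L−S))) = √(52.333³/(24·12.038)) = 22.273099
iter 1: u=1.174803  f(a)=+8.585e-01  f'(a)=-1.238e+00  a ← 22.273099 − (+8.585e-01/-1.238e+00) = 22.966776
iter 2: u=1.139320  f(a)=+4.174e-02  f'(a)=-1.120e+00  a ← 22.966776 − (+4.174e-02/-1.120e+00) = 23.004044
iter 3: u=1.137474  f(a)=+1.098e-04  f'(a)=-1.114e+00  a ← 23.004044 − (+1.098e-04/-1.114e+00) = 23.004143
iter 4: u=1.137469  f(a)=+7.646e-10  f'(a)=-1.114e+00  a ← 23.004143 − (+7.646e-10/-1.114e+00) = 23.004143
iter 5: u=1.137469  f(a)=+1.421e-14  f'(a)=-1.114e+00  a ← 23.004143 − (+1.421e-14/-1.114e+00) = 23.004143
converged: |Δa| < 1e-12 after 5 iterations
sag = a·(cosh(S/(2a)) − 1) = 23.004143·(cosh(1.137469) − 1) = 16.557164
T_max/T_min = cosh(S/(2a)) = 1.719747

a=23.004 sag=16.557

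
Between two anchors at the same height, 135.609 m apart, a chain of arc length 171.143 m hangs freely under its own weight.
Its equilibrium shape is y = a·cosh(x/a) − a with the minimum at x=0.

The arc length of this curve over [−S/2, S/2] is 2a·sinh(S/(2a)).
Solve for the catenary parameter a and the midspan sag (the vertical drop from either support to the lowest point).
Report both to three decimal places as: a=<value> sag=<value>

a=56.085 sag=46.228

seed: a₀ = √(S³/(24(L−S))) = √(135.609³/(24·35.534)) = 54.076067
iter 1: u=1.253873  f(a)=+2.900e+00  f'(a)=-1.533e+00  a ← 54.076067 − (+2.900e+00/-1.533e+00) = 55.968173
iter 2: u=1.211483  f(a)=+1.592e-01  f'(a)=-1.369e+00  a ← 55.968173 − (+1.592e-01/-1.369e+00) = 56.084462
iter 3: u=1.208971  f(a)=+5.410e-04  f'(a)=-1.359e+00  a ← 56.084462 − (+5.410e-04/-1.359e+00) = 56.084860
iter 4: u=1.208963  f(a)=+6.298e-09  f'(a)=-1.359e+00  a ← 56.084860 − (+6.298e-09/-1.359e+00) = 56.084860
iter 5: u=1.208963  f(a)=+2.842e-14  f'(a)=-1.359e+00  a ← 56.084860 − (+2.842e-14/-1.359e+00) = 56.084860
converged: |Δa| < 1e-12 after 5 iterations
sag = a·(cosh(S/(2a)) − 1) = 56.084860·(cosh(1.208963) − 1) = 46.228351
T_max/T_min = cosh(S/(2a)) = 1.824257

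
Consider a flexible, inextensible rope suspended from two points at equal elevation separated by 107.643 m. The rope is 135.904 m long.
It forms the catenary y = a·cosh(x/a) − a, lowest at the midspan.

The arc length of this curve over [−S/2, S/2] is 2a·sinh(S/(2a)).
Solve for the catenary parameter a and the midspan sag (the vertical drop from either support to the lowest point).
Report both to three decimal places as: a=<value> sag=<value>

seed: a₀ = √(S³/(24(L−S))) = √(107.643³/(24·28.261)) = 42.882422
iter 1: u=1.255095  f(a)=+2.311e+00  f'(a)=-1.538e+00  a ← 42.882422 − (+2.311e+00/-1.538e+00) = 44.385460
iter 2: u=1.212593  f(a)=+1.271e-01  f'(a)=-1.373e+00  a ← 44.385460 − (+1.271e-01/-1.373e+00) = 44.478023
iter 3: u=1.210070  f(a)=+4.336e-04  f'(a)=-1.364e+00  a ← 44.478023 − (+4.336e-04/-1.364e+00) = 44.478341
iter 4: u=1.210061  f(a)=+5.086e-09  f'(a)=-1.363e+00  a ← 44.478341 − (+5.086e-09/-1.363e+00) = 44.478341
iter 5: u=1.210061  f(a)=-2.842e-14  f'(a)=-1.363e+00  a ← 44.478341 − (-2.842e-14/-1.363e+00) = 44.478341
converged: |Δa| < 1e-12 after 5 iterations
sag = a·(cosh(S/(2a)) − 1) = 44.478341·(cosh(1.210061) − 1) = 36.736172
T_max/T_min = cosh(S/(2a)) = 1.825934

a=44.478 sag=36.736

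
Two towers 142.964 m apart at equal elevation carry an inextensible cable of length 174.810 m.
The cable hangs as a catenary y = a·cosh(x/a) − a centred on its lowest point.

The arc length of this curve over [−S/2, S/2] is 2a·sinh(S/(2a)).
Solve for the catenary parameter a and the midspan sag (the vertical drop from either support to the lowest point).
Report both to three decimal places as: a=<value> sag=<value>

a=63.799 sag=44.413

seed: a₀ = √(S³/(24(L−S))) = √(142.964³/(24·31.846)) = 61.831100
iter 1: u=1.156085  f(a)=+2.197e+00  f'(a)=-1.175e+00  a ← 61.831100 − (+2.197e+00/-1.175e+00) = 63.701801
iter 2: u=1.122135  f(a)=+1.037e-01  f'(a)=-1.066e+00  a ← 63.701801 − (+1.037e-01/-1.066e+00) = 63.799034
iter 3: u=1.120424  f(a)=+2.560e-04  f'(a)=-1.061e+00  a ← 63.799034 − (+2.560e-04/-1.061e+00) = 63.799275
iter 4: u=1.120420  f(a)=+1.570e-09  f'(a)=-1.061e+00  a ← 63.799275 − (+1.570e-09/-1.061e+00) = 63.799275
iter 5: u=1.120420  f(a)=+0.000e+00  f'(a)=-1.061e+00  a ← 63.799275 − (+0.000e+00/-1.061e+00) = 63.799275
converged: |Δa| < 1e-12 after 5 iterations
sag = a·(cosh(S/(2a)) − 1) = 63.799275·(cosh(1.120420) − 1) = 44.413393
T_max/T_min = cosh(S/(2a)) = 1.696143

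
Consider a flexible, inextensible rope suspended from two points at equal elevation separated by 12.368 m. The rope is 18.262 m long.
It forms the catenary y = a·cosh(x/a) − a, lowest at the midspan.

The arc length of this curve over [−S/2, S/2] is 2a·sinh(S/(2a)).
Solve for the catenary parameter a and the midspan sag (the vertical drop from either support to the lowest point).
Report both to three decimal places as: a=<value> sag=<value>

a=3.894 sag=6.032

seed: a₀ = √(S³/(24(L−S))) = √(12.368³/(24·5.894)) = 3.657114
iter 1: u=1.690951  f(a)=+9.023e-01  f'(a)=-4.244e+00  a ← 3.657114 − (+9.023e-01/-4.244e+00) = 3.869720
iter 2: u=1.598048  f(a)=+8.467e-02  f'(a)=-3.482e+00  a ← 3.869720 − (+8.467e-02/-3.482e+00) = 3.894037
iter 3: u=1.588069  f(a)=+9.160e-04  f'(a)=-3.407e+00  a ← 3.894037 − (+9.160e-04/-3.407e+00) = 3.894306
iter 4: u=1.587959  f(a)=+1.098e-07  f'(a)=-3.406e+00  a ← 3.894306 − (+1.098e-07/-3.406e+00) = 3.894306
iter 5: u=1.587959  f(a)=+3.553e-15  f'(a)=-3.406e+00  a ← 3.894306 − (+3.553e-15/-3.406e+00) = 3.894306
converged: |Δa| < 1e-12 after 5 iterations
sag = a·(cosh(S/(2a)) − 1) = 3.894306·(cosh(1.587959) − 1) = 6.032465
T_max/T_min = cosh(S/(2a)) = 2.549047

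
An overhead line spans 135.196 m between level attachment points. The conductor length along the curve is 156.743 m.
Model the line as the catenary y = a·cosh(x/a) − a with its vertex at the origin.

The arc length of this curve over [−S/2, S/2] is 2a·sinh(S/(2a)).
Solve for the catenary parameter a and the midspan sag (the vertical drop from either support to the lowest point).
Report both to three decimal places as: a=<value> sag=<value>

a=70.722 sag=34.842

seed: a₀ = √(S³/(24(L−S))) = √(135.196³/(24·21.547)) = 69.126845
iter 1: u=0.977883  f(a)=+1.054e+00  f'(a)=-6.851e-01  a ← 69.126845 − (+1.054e+00/-6.851e-01) = 70.665318
iter 2: u=0.956594  f(a)=+3.621e-02  f'(a)=-6.387e-01  a ← 70.665318 − (+3.621e-02/-6.387e-01) = 70.722012
iter 3: u=0.955827  f(a)=+4.612e-05  f'(a)=-6.371e-01  a ← 70.722012 − (+4.612e-05/-6.371e-01) = 70.722085
iter 4: u=0.955826  f(a)=+7.500e-11  f'(a)=-6.371e-01  a ← 70.722085 − (+7.500e-11/-6.371e-01) = 70.722085
iter 5: u=0.955826  f(a)=+0.000e+00  f'(a)=-6.371e-01  a ← 70.722085 − (+0.000e+00/-6.371e-01) = 70.722085
converged: |Δa| < 1e-12 after 5 iterations
sag = a·(cosh(S/(2a)) − 1) = 70.722085·(cosh(0.955826) − 1) = 34.841665
T_max/T_min = cosh(S/(2a)) = 1.492656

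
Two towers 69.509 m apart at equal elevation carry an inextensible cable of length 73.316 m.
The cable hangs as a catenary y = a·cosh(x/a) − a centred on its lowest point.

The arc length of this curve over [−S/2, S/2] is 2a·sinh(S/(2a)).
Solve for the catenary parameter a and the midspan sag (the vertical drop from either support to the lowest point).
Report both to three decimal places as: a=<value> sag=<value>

seed: a₀ = √(S³/(24(L−S))) = √(69.509³/(24·3.807)) = 60.626780
iter 1: u=0.573253  f(a)=+6.304e-02  f'(a)=-1.298e-01  a ← 60.626780 − (+6.304e-02/-1.298e-01) = 61.112619
iter 2: u=0.568696  f(a)=+7.659e-04  f'(a)=-1.266e-01  a ← 61.112619 − (+7.659e-04/-1.266e-01) = 61.118667
iter 3: u=0.568640  f(a)=+1.161e-07  f'(a)=-1.266e-01  a ← 61.118667 − (+1.161e-07/-1.266e-01) = 61.118668
iter 4: u=0.568640  f(a)=+1.421e-14  f'(a)=-1.266e-01  a ← 61.118668 − (+1.421e-14/-1.266e-01) = 61.118668
converged: |Δa| < 1e-12 after 4 iterations
sag = a·(cosh(S/(2a)) − 1) = 61.118668·(cosh(0.568640) − 1) = 10.150544
T_max/T_min = cosh(S/(2a)) = 1.166079

a=61.119 sag=10.151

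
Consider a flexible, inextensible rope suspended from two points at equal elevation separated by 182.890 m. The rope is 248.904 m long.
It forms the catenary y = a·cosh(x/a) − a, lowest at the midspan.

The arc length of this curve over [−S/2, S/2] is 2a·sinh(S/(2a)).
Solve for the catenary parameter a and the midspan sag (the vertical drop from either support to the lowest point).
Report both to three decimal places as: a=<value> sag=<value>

seed: a₀ = √(S³/(24(L−S))) = √(182.890³/(24·66.014)) = 62.138576
iter 1: u=1.471630  f(a)=+7.528e+00  f'(a)=-2.622e+00  a ← 62.138576 − (+7.528e+00/-2.622e+00) = 65.009812
iter 2: u=1.406634  f(a)=+5.532e-01  f'(a)=-2.250e+00  a ← 65.009812 − (+5.532e-01/-2.250e+00) = 65.255748
iter 3: u=1.401332  f(a)=+3.512e-03  f'(a)=-2.221e+00  a ← 65.255748 − (+3.512e-03/-2.221e+00) = 65.257329
iter 4: u=1.401299  f(a)=+1.435e-07  f'(a)=-2.221e+00  a ← 65.257329 − (+1.435e-07/-2.221e+00) = 65.257329
iter 5: u=1.401299  f(a)=-2.842e-14  f'(a)=-2.221e+00  a ← 65.257329 − (-2.842e-14/-2.221e+00) = 65.257329
converged: |Δa| < 1e-12 after 5 iterations
sag = a·(cosh(S/(2a)) − 1) = 65.257329·(cosh(1.401299) − 1) = 75.266047
T_max/T_min = cosh(S/(2a)) = 2.153373

a=65.257 sag=75.266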